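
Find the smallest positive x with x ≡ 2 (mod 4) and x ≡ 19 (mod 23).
42

Using Chinese Remainder Theorem:
M = 4 × 23 = 92
M1 = 23, M2 = 4
y1 = 23^(-1) mod 4 = 3
y2 = 4^(-1) mod 23 = 6
x = (2×23×3 + 19×4×6) mod 92 = 42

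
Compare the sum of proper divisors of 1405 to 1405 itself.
deficient

Proper divisors of 1405: sum = 1 + 5 + 281 = 287
Since 287 < 1405, 1405 is deficient.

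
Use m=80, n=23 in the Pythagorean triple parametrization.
(5871, 3680, 6929)

Euclid's formula: a = m² - n², b = 2mn, c = m² + n²
m = 80, n = 23
a = 80² - 23² = 6400 - 529 = 5871
b = 2 × 80 × 23 = 3680
c = 80² + 23² = 6400 + 529 = 6929
Verification: 5871² + 3680² = 34468641 + 13542400 = 48011041 = 6929² ✓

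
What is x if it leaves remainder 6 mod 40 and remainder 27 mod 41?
806

Using Chinese Remainder Theorem:
M = 40 × 41 = 1640
M1 = 41, M2 = 40
y1 = 41^(-1) mod 40 = 1
y2 = 40^(-1) mod 41 = 40
x = (6×41×1 + 27×40×40) mod 1640 = 806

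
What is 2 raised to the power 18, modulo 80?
64

Repeated squaring. Binary of 18 = 10010.
2^1 ≡ 2 (mod 80); 2^2 ≡ 4 (mod 80); 2^4 ≡ 16 (mod 80); 2^8 ≡ 16 (mod 80); 2^16 ≡ 16 (mod 80)
2^18 = 2^2 × 2^16 ≡ 64 (mod 80)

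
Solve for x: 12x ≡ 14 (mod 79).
x ≡ 67 (mod 79)

gcd(12, 79) = 1, which divides 14, so solutions exist.
Find 12^(-1) mod 79 by the extended Euclidean algorithm:
79 = 6 × 12 + 7  ⟹  7 = (1)·79 + (-6)·12
12 = 1 × 7 + 5  ⟹  5 = (-1)·79 + (7)·12
7 = 1 × 5 + 2  ⟹  2 = (2)·79 + (-13)·12
5 = 2 × 2 + 1  ⟹  1 = (-5)·79 + (33)·12
So (33)·12 ≡ 1 (mod 79), i.e. 12^(-1) ≡ 33 (mod 79).
x ≡ 33 × 14 = 462 ≡ 67 (mod 79).
Check: 12 × 67 = 804 ≡ 14 (mod 79).
Unique solution: x ≡ 67 (mod 79)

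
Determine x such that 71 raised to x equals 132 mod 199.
186

Baby-step giant-step with step n = ⌈√199⌉ = 15.
Baby steps 71^j mod 199 (j:value) for j=0..14: 0:1, 1:71, 2:66, 3:109, 4:177, 5:30, 6:140, 7:189, 8:86, 9:136, 10:104, 11:21, 12:98, 13:192, 14:100.
Giant-step multiplier: 71^(-15) ≡ 71^(198-15) = 71^183 ≡ 171 (mod 199).
Giant steps γ_i = 132·171^i mod 199: γ_0=132, γ_1=85, γ_2=8, γ_3=174, γ_4=103, γ_5=101, γ_6=157, γ_7=181, γ_8=106, γ_9=17, γ_10=121, γ_11=194, γ_12=140 (in table at j=6).
x = i·n + j = 12·15 + 6 = 186.
Check: 71^186 ≡ 132 (mod 199).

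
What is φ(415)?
328

415 = 5 × 83
φ(n) = n × ∏(1 - 1/p) for each prime p dividing n
φ(415) = 415 × (1 - 1/5) × (1 - 1/83) = 328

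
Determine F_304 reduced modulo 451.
366

Matrix identity: Q^n = [[F_(n+1), F_n], [F_n, F_(n-1)]] with Q = [[1,1],[1,0]].
n = 304 = 100110000₂. Square-and-multiply, entries mod 451:
Q^1 = [[1,1],[1,0]]
Q^2 = (Q^1)² = [[2,1],[1,1]]
Q^4 = (Q^2)² = [[5,3],[3,2]]
Q^9 = (Q^4)²·Q = [[55,34],[34,21]]
Q^19 = (Q^9)²·Q = [[0,122],[122,329]]
Q^38 = (Q^19)² = [[1,450],[450,2]]
Q^76 = (Q^38)² = [[2,448],[448,5]]
Q^152 = (Q^76)² = [[13,430],[430,34]]
Q^304 = (Q^152)² = [[159,366],[366,244]]
F_304 mod 451 = Q^304[0][1] = 366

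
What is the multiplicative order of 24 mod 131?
26

131 is prime, so ord(24) divides φ(131) = 130.
Divisors of 130: 1, 2, 5, 10, 13, 26, 65, 130.
Repeated squaring: 24^1 ≡ 24, 24^2 ≡ 52, 24^4 ≡ 84, 24^8 ≡ 113, 24^16 ≡ 62, 24^32 ≡ 45, 24^64 ≡ 60, 24^128 ≡ 63 (mod 131).
Test 24^d mod 131 for each divisor d in increasing order:
24^1 ≡ 24
24^2 ≡ 52
24^5 = 24^4·24^1 ≡ 51
24^10 = 24^8·24^2 ≡ 112
24^13 = 24^8·24^4·24^1 ≡ 130
24^26 = 24^16·24^8·24^2 ≡ 1  ← first divisor giving 1
The order is 26.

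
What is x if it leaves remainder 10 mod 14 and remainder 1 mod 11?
122

Using Chinese Remainder Theorem:
M = 14 × 11 = 154
M1 = 11, M2 = 14
y1 = 11^(-1) mod 14 = 9
y2 = 14^(-1) mod 11 = 4
x = (10×11×9 + 1×14×4) mod 154 = 122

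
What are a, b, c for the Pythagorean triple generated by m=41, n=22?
(1197, 1804, 2165)

Euclid's formula: a = m² - n², b = 2mn, c = m² + n²
m = 41, n = 22
a = 41² - 22² = 1681 - 484 = 1197
b = 2 × 41 × 22 = 1804
c = 41² + 22² = 1681 + 484 = 2165
Verification: 1197² + 1804² = 1432809 + 3254416 = 4687225 = 2165² ✓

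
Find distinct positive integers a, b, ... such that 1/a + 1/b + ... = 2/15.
1/8 + 1/120

Greedy algorithm:
2/15: ceiling(15/2) = 8, use 1/8
1/120: ceiling(120/1) = 120, use 1/120
Result: 2/15 = 1/8 + 1/120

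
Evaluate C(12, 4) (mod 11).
0

Using Lucas' theorem:
Write n=12 and k=4 in base 11:
n in base 11: [1, 1]
k in base 11: [0, 4]
C(12,4) mod 11 = ∏ C(n_i, k_i) mod 11
Digit binomials (mod 11): C(1,0) = 1; C(1,4) = 0 (k_i > n_i)
Product: 1 × 0 = 0 ≡ 0 (mod 11)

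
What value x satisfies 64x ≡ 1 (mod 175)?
134

gcd(64, 175) = 1, so the inverse exists.
Extended Euclidean algorithm on (175, 64):
175 = 2 × 64 + 47  ⟹  47 = (1)·175 + (-2)·64
64 = 1 × 47 + 17  ⟹  17 = (-1)·175 + (3)·64
47 = 2 × 17 + 13  ⟹  13 = (3)·175 + (-8)·64
17 = 1 × 13 + 4  ⟹  4 = (-4)·175 + (11)·64
13 = 3 × 4 + 1  ⟹  1 = (15)·175 + (-41)·64
So (-41)·64 ≡ 1 (mod 175), i.e. 64^(-1) ≡ -41 ≡ 134 (mod 175).
Check: 64 × 134 = 8576 ≡ 1 (mod 175)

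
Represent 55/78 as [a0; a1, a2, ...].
[0; 1, 2, 2, 1, 1, 4]

Euclidean algorithm steps:
55 = 0 × 78 + 55
78 = 1 × 55 + 23
55 = 2 × 23 + 9
23 = 2 × 9 + 5
9 = 1 × 5 + 4
5 = 1 × 4 + 1
4 = 4 × 1 + 0
Continued fraction: [0; 1, 2, 2, 1, 1, 4]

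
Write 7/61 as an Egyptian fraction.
1/9 + 1/275 + 1/150975

Greedy algorithm:
7/61: ceiling(61/7) = 9, use 1/9
2/549: ceiling(549/2) = 275, use 1/275
1/150975: ceiling(150975/1) = 150975, use 1/150975
Result: 7/61 = 1/9 + 1/275 + 1/150975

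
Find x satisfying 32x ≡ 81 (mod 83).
x ≡ 57 (mod 83)

gcd(32, 83) = 1, which divides 81, so solutions exist.
Find 32^(-1) mod 83 by the extended Euclidean algorithm:
83 = 2 × 32 + 19  ⟹  19 = (1)·83 + (-2)·32
32 = 1 × 19 + 13  ⟹  13 = (-1)·83 + (3)·32
19 = 1 × 13 + 6  ⟹  6 = (2)·83 + (-5)·32
13 = 2 × 6 + 1  ⟹  1 = (-5)·83 + (13)·32
So (13)·32 ≡ 1 (mod 83), i.e. 32^(-1) ≡ 13 (mod 83).
x ≡ 13 × 81 = 1053 ≡ 57 (mod 83).
Check: 32 × 57 = 1824 ≡ 81 (mod 83).
Unique solution: x ≡ 57 (mod 83)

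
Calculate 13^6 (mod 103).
23

Repeated squaring. Binary of 6 = 110.
13^1 ≡ 13 (mod 103); 13^2 ≡ 66 (mod 103); 13^4 ≡ 30 (mod 103)
13^6 = 13^2 × 13^4 ≡ 23 (mod 103)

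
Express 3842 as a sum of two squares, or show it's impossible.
11² + 61² (a=11, b=61)

Factorization: 3842 = 2 × 17 × 113
By Fermat: n is sum of two squares iff every prime p ≡ 3 (mod 4) appears to even power.
All primes ≡ 3 (mod 4) appear to even power.
Search a = 0, 1, 2, … for 3842 - a² a perfect square: first hit at a = 11: 3842 - 121 = 3721 = 61².
3842 = 11² + 61² = 121 + 3721 ✓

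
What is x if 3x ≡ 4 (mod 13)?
x ≡ 10 (mod 13)

gcd(3, 13) = 1, which divides 4, so solutions exist.
Find 3^(-1) mod 13 by the extended Euclidean algorithm:
13 = 4 × 3 + 1  ⟹  1 = (1)·13 + (-4)·3
So (-4)·3 ≡ 1 (mod 13), i.e. 3^(-1) ≡ -4 ≡ 9 (mod 13).
x ≡ 9 × 4 = 36 ≡ 10 (mod 13).
Check: 3 × 10 = 30 ≡ 4 (mod 13).
Unique solution: x ≡ 10 (mod 13)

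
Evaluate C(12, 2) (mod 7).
3

Using Lucas' theorem:
Write n=12 and k=2 in base 7:
n in base 7: [1, 5]
k in base 7: [0, 2]
C(12,2) mod 7 = ∏ C(n_i, k_i) mod 7
Digit binomials (mod 7): C(1,0) = 1; C(5,2) = 10 ≡ 3
Product: 1 × 3 = 3 ≡ 3 (mod 7)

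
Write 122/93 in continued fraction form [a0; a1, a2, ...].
[1; 3, 4, 1, 5]

Euclidean algorithm steps:
122 = 1 × 93 + 29
93 = 3 × 29 + 6
29 = 4 × 6 + 5
6 = 1 × 5 + 1
5 = 5 × 1 + 0
Continued fraction: [1; 3, 4, 1, 5]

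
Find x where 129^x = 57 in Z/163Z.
124

Baby-step giant-step with step n = ⌈√163⌉ = 13.
Baby steps 129^j mod 163 (j:value) for j=0..12: 0:1, 1:129, 2:15, 3:142, 4:62, 5:11, 6:115, 7:2, 8:95, 9:30, 10:121, 11:124, 12:22.
Giant-step multiplier: 129^(-13) ≡ 129^(162-13) = 129^149 ≡ 73 (mod 163).
Giant steps γ_i = 57·73^i mod 163: γ_0=57, γ_1=86, γ_2=84, γ_3=101, γ_4=38, γ_5=3, γ_6=56, γ_7=13, γ_8=134, γ_9=2 (in table at j=7).
x = i·n + j = 9·13 + 7 = 124.
Check: 129^124 ≡ 57 (mod 163).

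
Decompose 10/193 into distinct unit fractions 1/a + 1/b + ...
1/20 + 1/552 + 1/532680

Greedy algorithm:
10/193: ceiling(193/10) = 20, use 1/20
7/3860: ceiling(3860/7) = 552, use 1/552
1/532680: ceiling(532680/1) = 532680, use 1/532680
Result: 10/193 = 1/20 + 1/552 + 1/532680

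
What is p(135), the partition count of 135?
9035836076

p(n) counts ways to write n as a sum of positive integers (order ignored).
Euler's pentagonal recurrence: p(k) = p(k-1) + p(k-2) - p(k-5) - p(k-7) + p(k-12) + p(k-15) - ... (offsets j(3j∓1)/2, signs ++--, p(0)=1, p(<0)=0).
DP table for k = 0..134: p(0)=1, p(1)=1, p(2)=2, p(3)=3, p(4)=5, p(5)=7, p(6)=11, p(7)=15, p(8)=22, p(9)=30, p(10)=42, p(11)=56, p(12)=77, p(13)=101, p(14)=135, p(15)=176, p(16)=231, p(17)=297, p(18)=385, p(19)=490, p(20)=627, p(21)=792, p(22)=1002, p(23)=1255, p(24)=1575, p(25)=1958, p(26)=2436, p(27)=3010, p(28)=3718, p(29)=4565, p(30)=5604, p(31)=6842, p(32)=8349, p(33)=10143, p(34)=12310, p(35)=14883, p(36)=17977, p(37)=21637, p(38)=26015, p(39)=31185, p(40)=37338, p(41)=44583, p(42)=53174, p(43)=63261, p(44)=75175, p(45)=89134, p(46)=105558, p(47)=124754, p(48)=147273, p(49)=173525, p(50)=204226, p(51)=239943, p(52)=281589, p(53)=329931, p(54)=386155, p(55)=451276, p(56)=526823, p(57)=614154, p(58)=715220, p(59)=831820, p(60)=966467, p(61)=1121505, p(62)=1300156, p(63)=1505499, p(64)=1741630, p(65)=2012558, p(66)=2323520, p(67)=2679689, p(68)=3087735, p(69)=3554345, p(70)=4087968, p(71)=4697205, p(72)=5392783, p(73)=6185689, p(74)=7089500, p(75)=8118264, p(76)=9289091, p(77)=10619863, p(78)=12132164, p(79)=13848650, p(80)=15796476, p(81)=18004327, p(82)=20506255, p(83)=23338469, p(84)=26543660, p(85)=30167357, p(86)=34262962, p(87)=38887673, p(88)=44108109, p(89)=49995925, p(90)=56634173, p(91)=64112359, p(92)=72533807, p(93)=82010177, p(94)=92669720, p(95)=104651419, p(96)=118114304, p(97)=133230930, p(98)=150198136, p(99)=169229875, p(100)=190569292, p(101)=214481126, p(102)=241265379, p(103)=271248950, p(104)=304801365, p(105)=342325709, p(106)=384276336, p(107)=431149389, p(108)=483502844, p(109)=541946240, p(110)=607163746, p(111)=679903203, p(112)=761002156, p(113)=851376628, p(114)=952050665, p(115)=1064144451, p(116)=1188908248, p(117)=1327710076, p(118)=1482074143, p(119)=1653668665, p(120)=1844349560, p(121)=2056148051, p(122)=2291320912, p(123)=2552338241, p(124)=2841940500, p(125)=3163127352, p(126)=3519222692, p(127)=3913864295, p(128)=4351078600, p(129)=4835271870, p(130)=5371315400, p(131)=5964539504, p(132)=6620830889, p(133)=7346629512, p(134)=8149040695.
Final step: p(135) = p(134) + p(133) - p(130) - p(128) + p(123) + p(120) - p(113) - p(109) + p(100) + p(95) - p(84) - p(78) + p(65) + p(58) - p(43) - p(35) + p(18) + p(9)
= 8149040695 + 7346629512 - 5371315400 - 4351078600 + 2552338241 + 1844349560 - 851376628 - 541946240 + 190569292 + 104651419 - 26543660 - 12132164 + 2012558 + 715220 - 63261 - 14883 + 385 + 30
= 9035836076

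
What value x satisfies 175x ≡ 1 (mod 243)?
25

gcd(175, 243) = 1, so the inverse exists.
Extended Euclidean algorithm on (243, 175):
243 = 1 × 175 + 68  ⟹  68 = (1)·243 + (-1)·175
175 = 2 × 68 + 39  ⟹  39 = (-2)·243 + (3)·175
68 = 1 × 39 + 29  ⟹  29 = (3)·243 + (-4)·175
39 = 1 × 29 + 10  ⟹  10 = (-5)·243 + (7)·175
29 = 2 × 10 + 9  ⟹  9 = (13)·243 + (-18)·175
10 = 1 × 9 + 1  ⟹  1 = (-18)·243 + (25)·175
So (25)·175 ≡ 1 (mod 243), i.e. 175^(-1) ≡ 25 (mod 243).
Check: 175 × 25 = 4375 ≡ 1 (mod 243)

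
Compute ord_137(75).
136

137 is prime, so ord(75) divides φ(137) = 136.
Divisors of 136: 1, 2, 4, 8, 17, 34, 68, 136.
Repeated squaring: 75^1 ≡ 75, 75^2 ≡ 8, 75^4 ≡ 64, 75^8 ≡ 123, 75^16 ≡ 59, 75^32 ≡ 56, 75^64 ≡ 122, 75^128 ≡ 88 (mod 137).
Test 75^d mod 137 for each divisor d in increasing order:
75^1 ≡ 75
75^2 ≡ 8
75^4 ≡ 64
75^8 ≡ 123
75^17 = 75^16·75^1 ≡ 41
75^34 = 75^32·75^2 ≡ 37
75^68 = 75^64·75^4 ≡ 136
75^136 = 75^128·75^8 ≡ 1  ← first divisor giving 1
The order is 136.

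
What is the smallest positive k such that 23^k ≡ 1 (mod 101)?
50

101 is prime, so ord(23) divides φ(101) = 100.
Divisors of 100: 1, 2, 4, 5, 10, 20, 25, 50, 100.
Repeated squaring: 23^1 ≡ 23, 23^2 ≡ 24, 23^4 ≡ 71, 23^8 ≡ 92, 23^16 ≡ 81, 23^32 ≡ 97, 23^64 ≡ 16 (mod 101).
Test 23^d mod 101 for each divisor d in increasing order:
23^1 ≡ 23
23^2 ≡ 24
23^4 ≡ 71
23^5 = 23^4·23^1 ≡ 17
23^10 = 23^8·23^2 ≡ 87
23^20 = 23^16·23^4 ≡ 95
23^25 = 23^16·23^8·23^1 ≡ 100
23^50 = 23^32·23^16·23^2 ≡ 1  ← first divisor giving 1
The order is 50.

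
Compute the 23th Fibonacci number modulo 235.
222

Matrix identity: Q^n = [[F_(n+1), F_n], [F_n, F_(n-1)]] with Q = [[1,1],[1,0]].
n = 23 = 10111₂. Square-and-multiply, entries mod 235:
Q^1 = [[1,1],[1,0]]
Q^2 = (Q^1)² = [[2,1],[1,1]]
Q^5 = (Q^2)²·Q = [[8,5],[5,3]]
Q^11 = (Q^5)²·Q = [[144,89],[89,55]]
Q^23 = (Q^11)²·Q = [[73,222],[222,86]]
F_23 mod 235 = Q^23[0][1] = 222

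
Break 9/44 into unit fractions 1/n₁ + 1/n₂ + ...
1/5 + 1/220

Greedy algorithm:
9/44: ceiling(44/9) = 5, use 1/5
1/220: ceiling(220/1) = 220, use 1/220
Result: 9/44 = 1/5 + 1/220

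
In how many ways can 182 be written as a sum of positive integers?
819876908323

p(n) counts ways to write n as a sum of positive integers (order ignored).
Euler's pentagonal recurrence: p(k) = p(k-1) + p(k-2) - p(k-5) - p(k-7) + p(k-12) + p(k-15) - ... (offsets j(3j∓1)/2, signs ++--, p(0)=1, p(<0)=0).
DP table for k = 0..181: p(0)=1, p(1)=1, p(2)=2, p(3)=3, p(4)=5, p(5)=7, p(6)=11, p(7)=15, p(8)=22, p(9)=30, p(10)=42, p(11)=56, p(12)=77, p(13)=101, p(14)=135, p(15)=176, p(16)=231, p(17)=297, p(18)=385, p(19)=490, p(20)=627, p(21)=792, p(22)=1002, p(23)=1255, p(24)=1575, p(25)=1958, p(26)=2436, p(27)=3010, p(28)=3718, p(29)=4565, p(30)=5604, p(31)=6842, p(32)=8349, p(33)=10143, p(34)=12310, p(35)=14883, p(36)=17977, p(37)=21637, p(38)=26015, p(39)=31185, p(40)=37338, p(41)=44583, p(42)=53174, p(43)=63261, p(44)=75175, p(45)=89134, p(46)=105558, p(47)=124754, p(48)=147273, p(49)=173525, p(50)=204226, p(51)=239943, p(52)=281589, p(53)=329931, p(54)=386155, p(55)=451276, p(56)=526823, p(57)=614154, p(58)=715220, p(59)=831820, p(60)=966467, p(61)=1121505, p(62)=1300156, p(63)=1505499, p(64)=1741630, p(65)=2012558, p(66)=2323520, p(67)=2679689, p(68)=3087735, p(69)=3554345, p(70)=4087968, p(71)=4697205, p(72)=5392783, p(73)=6185689, p(74)=7089500, p(75)=8118264, p(76)=9289091, p(77)=10619863, p(78)=12132164, p(79)=13848650, p(80)=15796476, p(81)=18004327, p(82)=20506255, p(83)=23338469, p(84)=26543660, p(85)=30167357, p(86)=34262962, p(87)=38887673, p(88)=44108109, p(89)=49995925, p(90)=56634173, p(91)=64112359, p(92)=72533807, p(93)=82010177, p(94)=92669720, p(95)=104651419, p(96)=118114304, p(97)=133230930, p(98)=150198136, p(99)=169229875, p(100)=190569292, p(101)=214481126, p(102)=241265379, p(103)=271248950, p(104)=304801365, p(105)=342325709, p(106)=384276336, p(107)=431149389, p(108)=483502844, p(109)=541946240, p(110)=607163746, p(111)=679903203, p(112)=761002156, p(113)=851376628, p(114)=952050665, p(115)=1064144451, p(116)=1188908248, p(117)=1327710076, p(118)=1482074143, p(119)=1653668665, p(120)=1844349560, p(121)=2056148051, p(122)=2291320912, p(123)=2552338241, p(124)=2841940500, p(125)=3163127352, p(126)=3519222692, p(127)=3913864295, p(128)=4351078600, p(129)=4835271870, p(130)=5371315400, p(131)=5964539504, p(132)=6620830889, p(133)=7346629512, p(134)=8149040695, p(135)=9035836076, p(136)=10015581680, p(137)=11097645016, p(138)=12292341831, p(139)=13610949895, p(140)=15065878135, p(141)=16670689208, p(142)=18440293320, p(143)=20390982757, p(144)=22540654445, p(145)=24908858009, p(146)=27517052599, p(147)=30388671978, p(148)=33549419497, p(149)=37027355200, p(150)=40853235313, p(151)=45060624582, p(152)=49686288421, p(153)=54770336324, p(154)=60356673280, p(155)=66493182097, p(156)=73232243759, p(157)=80630964769, p(158)=88751778802, p(159)=97662728555, p(160)=107438159466, p(161)=118159068427, p(162)=129913904637, p(163)=142798995930, p(164)=156919475295, p(165)=172389800255, p(166)=189334822579, p(167)=207890420102, p(168)=228204732751, p(169)=250438925115, p(170)=274768617130, p(171)=301384802048, p(172)=330495499613, p(173)=362326859895, p(174)=397125074750, p(175)=435157697830, p(176)=476715857290, p(177)=522115831195, p(178)=571701605655, p(179)=625846753120, p(180)=684957390936, p(181)=749474411781.
Final step: p(182) = p(181) + p(180) - p(177) - p(175) + p(170) + p(167) - p(160) - p(156) + p(147) + p(142) - p(131) - p(125) + p(112) + p(105) - p(90) - p(82) + p(65) + p(56) - p(37) - p(27) + p(6)
= 749474411781 + 684957390936 - 522115831195 - 435157697830 + 274768617130 + 207890420102 - 107438159466 - 73232243759 + 30388671978 + 18440293320 - 5964539504 - 3163127352 + 761002156 + 342325709 - 56634173 - 20506255 + 2012558 + 526823 - 21637 - 3010 + 11
= 819876908323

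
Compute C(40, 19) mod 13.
0

Using Lucas' theorem:
Write n=40 and k=19 in base 13:
n in base 13: [3, 1]
k in base 13: [1, 6]
C(40,19) mod 13 = ∏ C(n_i, k_i) mod 13
Digit binomials (mod 13): C(3,1) = 3; C(1,6) = 0 (k_i > n_i)
Product: 3 × 0 = 0 ≡ 0 (mod 13)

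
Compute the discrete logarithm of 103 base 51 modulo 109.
19

Baby-step giant-step with step n = ⌈√109⌉ = 11.
Baby steps 51^j mod 109 (j:value) for j=0..10: 0:1, 1:51, 2:94, 3:107, 4:7, 5:30, 6:4, 7:95, 8:49, 9:101, 10:28.
Giant-step multiplier: 51^(-11) ≡ 51^(108-11) = 51^97 ≡ 10 (mod 109).
Giant steps γ_i = 103·10^i mod 109: γ_0=103, γ_1=49 (in table at j=8).
x = i·n + j = 1·11 + 8 = 19.
Check: 51^19 ≡ 103 (mod 109).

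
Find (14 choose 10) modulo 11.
0

Using Lucas' theorem:
Write n=14 and k=10 in base 11:
n in base 11: [1, 3]
k in base 11: [0, 10]
C(14,10) mod 11 = ∏ C(n_i, k_i) mod 11
Digit binomials (mod 11): C(1,0) = 1; C(3,10) = 0 (k_i > n_i)
Product: 1 × 0 = 0 ≡ 0 (mod 11)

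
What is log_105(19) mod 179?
68

Baby-step giant-step with step n = ⌈√179⌉ = 14.
Baby steps 105^j mod 179 (j:value) for j=0..13: 0:1, 1:105, 2:106, 3:32, 4:138, 5:170, 6:129, 7:120, 8:70, 9:11, 10:81, 11:92, 12:173, 13:86.
Giant-step multiplier: 105^(-14) ≡ 105^(178-14) = 105^164 ≡ 47 (mod 179).
Giant steps γ_i = 19·47^i mod 179: γ_0=19, γ_1=177, γ_2=85, γ_3=57, γ_4=173 (in table at j=12).
x = i·n + j = 4·14 + 12 = 68.
Check: 105^68 ≡ 19 (mod 179).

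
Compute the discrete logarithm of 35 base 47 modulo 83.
55

Baby-step giant-step with step n = ⌈√83⌉ = 10.
Baby steps 47^j mod 83 (j:value) for j=0..9: 0:1, 1:47, 2:51, 3:73, 4:28, 5:71, 6:17, 7:52, 8:37, 9:79.
Giant-step multiplier: 47^(-10) ≡ 47^(82-10) = 47^72 ≡ 49 (mod 83).
Giant steps γ_i = 35·49^i mod 83: γ_0=35, γ_1=55, γ_2=39, γ_3=2, γ_4=15, γ_5=71 (in table at j=5).
x = i·n + j = 5·10 + 5 = 55.
Check: 47^55 ≡ 35 (mod 83).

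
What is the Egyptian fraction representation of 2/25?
1/13 + 1/325

Greedy algorithm:
2/25: ceiling(25/2) = 13, use 1/13
1/325: ceiling(325/1) = 325, use 1/325
Result: 2/25 = 1/13 + 1/325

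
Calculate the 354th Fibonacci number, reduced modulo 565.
82

Matrix identity: Q^n = [[F_(n+1), F_n], [F_n, F_(n-1)]] with Q = [[1,1],[1,0]].
n = 354 = 101100010₂. Square-and-multiply, entries mod 565:
Q^1 = [[1,1],[1,0]]
Q^2 = (Q^1)² = [[2,1],[1,1]]
Q^5 = (Q^2)²·Q = [[8,5],[5,3]]
Q^11 = (Q^5)²·Q = [[144,89],[89,55]]
Q^22 = (Q^11)² = [[407,196],[196,211]]
Q^44 = (Q^22)² = [[100,218],[218,447]]
Q^88 = (Q^44)² = [[459,31],[31,428]]
Q^177 = (Q^88)²·Q = [[144,332],[332,377]]
Q^354 = (Q^177)² = [[445,82],[82,363]]
F_354 mod 565 = Q^354[0][1] = 82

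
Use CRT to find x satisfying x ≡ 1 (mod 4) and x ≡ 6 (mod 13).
45

Using Chinese Remainder Theorem:
M = 4 × 13 = 52
M1 = 13, M2 = 4
y1 = 13^(-1) mod 4 = 1
y2 = 4^(-1) mod 13 = 10
x = (1×13×1 + 6×4×10) mod 52 = 45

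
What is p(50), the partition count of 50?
204226

p(n) counts ways to write n as a sum of positive integers (order ignored).
Euler's pentagonal recurrence: p(k) = p(k-1) + p(k-2) - p(k-5) - p(k-7) + p(k-12) + p(k-15) - ... (offsets j(3j∓1)/2, signs ++--, p(0)=1, p(<0)=0).
DP table for k = 0..49: p(0)=1, p(1)=1, p(2)=2, p(3)=3, p(4)=5, p(5)=7, p(6)=11, p(7)=15, p(8)=22, p(9)=30, p(10)=42, p(11)=56, p(12)=77, p(13)=101, p(14)=135, p(15)=176, p(16)=231, p(17)=297, p(18)=385, p(19)=490, p(20)=627, p(21)=792, p(22)=1002, p(23)=1255, p(24)=1575, p(25)=1958, p(26)=2436, p(27)=3010, p(28)=3718, p(29)=4565, p(30)=5604, p(31)=6842, p(32)=8349, p(33)=10143, p(34)=12310, p(35)=14883, p(36)=17977, p(37)=21637, p(38)=26015, p(39)=31185, p(40)=37338, p(41)=44583, p(42)=53174, p(43)=63261, p(44)=75175, p(45)=89134, p(46)=105558, p(47)=124754, p(48)=147273, p(49)=173525.
Final step: p(50) = p(49) + p(48) - p(45) - p(43) + p(38) + p(35) - p(28) - p(24) + p(15) + p(10)
= 173525 + 147273 - 89134 - 63261 + 26015 + 14883 - 3718 - 1575 + 176 + 42
= 204226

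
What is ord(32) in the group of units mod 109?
36

109 is prime, so ord(32) divides φ(109) = 108.
Divisors of 108: 1, 2, 3, 4, 6, 9, 12, 18, 27, 36, 54, 108.
Repeated squaring: 32^1 ≡ 32, 32^2 ≡ 43, 32^4 ≡ 105, 32^8 ≡ 16, 32^16 ≡ 38, 32^32 ≡ 27, 32^64 ≡ 75 (mod 109).
Test 32^d mod 109 for each divisor d in increasing order:
32^1 ≡ 32
32^2 ≡ 43
32^3 = 32^2·32^1 ≡ 68
32^4 ≡ 105
32^6 = 32^4·32^2 ≡ 46
32^9 = 32^8·32^1 ≡ 76
32^12 = 32^8·32^4 ≡ 45
32^18 = 32^16·32^2 ≡ 108
32^27 = 32^16·32^8·32^2·32^1 ≡ 33
32^36 = 32^32·32^4 ≡ 1  ← first divisor giving 1
The order is 36.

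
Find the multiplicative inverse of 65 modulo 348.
257

gcd(65, 348) = 1, so the inverse exists.
Extended Euclidean algorithm on (348, 65):
348 = 5 × 65 + 23  ⟹  23 = (1)·348 + (-5)·65
65 = 2 × 23 + 19  ⟹  19 = (-2)·348 + (11)·65
23 = 1 × 19 + 4  ⟹  4 = (3)·348 + (-16)·65
19 = 4 × 4 + 3  ⟹  3 = (-14)·348 + (75)·65
4 = 1 × 3 + 1  ⟹  1 = (17)·348 + (-91)·65
So (-91)·65 ≡ 1 (mod 348), i.e. 65^(-1) ≡ -91 ≡ 257 (mod 348).
Check: 65 × 257 = 16705 ≡ 1 (mod 348)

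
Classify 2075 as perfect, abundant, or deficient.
deficient

Proper divisors of 2075: sum = 1 + 5 + 25 + 83 + 415 = 529
Since 529 < 2075, 2075 is deficient.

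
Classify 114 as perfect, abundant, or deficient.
abundant

Proper divisors of 114: sum = 1 + 2 + 3 + 6 + 19 + 38 + 57 = 126
Since 126 > 114, 114 is abundant.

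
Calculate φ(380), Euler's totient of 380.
144

380 = 2^2 × 5 × 19
φ(n) = n × ∏(1 - 1/p) for each prime p dividing n
φ(380) = 380 × (1 - 1/2) × (1 - 1/5) × (1 - 1/19) = 144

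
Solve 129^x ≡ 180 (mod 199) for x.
44

Baby-step giant-step with step n = ⌈√199⌉ = 15.
Baby steps 129^j mod 199 (j:value) for j=0..14: 0:1, 1:129, 2:124, 3:76, 4:53, 5:71, 6:5, 7:48, 8:23, 9:181, 10:66, 11:156, 12:25, 13:41, 14:115.
Giant-step multiplier: 129^(-15) ≡ 129^(198-15) = 129^183 ≡ 42 (mod 199).
Giant steps γ_i = 180·42^i mod 199: γ_0=180, γ_1=197, γ_2=115 (in table at j=14).
x = i·n + j = 2·15 + 14 = 44.
Check: 129^44 ≡ 180 (mod 199).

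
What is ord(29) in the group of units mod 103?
51

103 is prime, so ord(29) divides φ(103) = 102.
Divisors of 102: 1, 2, 3, 6, 17, 34, 51, 102.
Repeated squaring: 29^1 ≡ 29, 29^2 ≡ 17, 29^4 ≡ 83, 29^8 ≡ 91, 29^16 ≡ 41, 29^32 ≡ 33, 29^64 ≡ 59 (mod 103).
Test 29^d mod 103 for each divisor d in increasing order:
29^1 ≡ 29
29^2 ≡ 17
29^3 = 29^2·29^1 ≡ 81
29^6 = 29^4·29^2 ≡ 72
29^17 = 29^16·29^1 ≡ 56
29^34 = 29^32·29^2 ≡ 46
29^51 = 29^32·29^16·29^2·29^1 ≡ 1  ← first divisor giving 1
The order is 51.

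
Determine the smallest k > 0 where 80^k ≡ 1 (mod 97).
96

97 is prime, so ord(80) divides φ(97) = 96.
Divisors of 96: 1, 2, 3, 4, 6, 8, 12, 16, 24, 32, 48, 96.
Repeated squaring: 80^1 ≡ 80, 80^2 ≡ 95, 80^4 ≡ 4, 80^8 ≡ 16, 80^16 ≡ 62, 80^32 ≡ 61, 80^64 ≡ 35 (mod 97).
Test 80^d mod 97 for each divisor d in increasing order:
80^1 ≡ 80
80^2 ≡ 95
80^3 = 80^2·80^1 ≡ 34
80^4 ≡ 4
80^6 = 80^4·80^2 ≡ 89
80^8 ≡ 16
80^12 = 80^8·80^4 ≡ 64
80^16 ≡ 62
80^24 = 80^16·80^8 ≡ 22
80^32 ≡ 61
80^48 = 80^32·80^16 ≡ 96
80^96 = 80^64·80^32 ≡ 1  ← first divisor giving 1
The order is 96.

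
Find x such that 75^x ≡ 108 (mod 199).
113

Baby-step giant-step with step n = ⌈√199⌉ = 15.
Baby steps 75^j mod 199 (j:value) for j=0..14: 0:1, 1:75, 2:53, 3:194, 4:23, 5:133, 6:25, 7:84, 8:131, 9:74, 10:177, 11:141, 12:28, 13:110, 14:91.
Giant-step multiplier: 75^(-15) ≡ 75^(198-15) = 75^183 ≡ 27 (mod 199).
Giant steps γ_i = 108·27^i mod 199: γ_0=108, γ_1=130, γ_2=127, γ_3=46, γ_4=48, γ_5=102, γ_6=167, γ_7=131 (in table at j=8).
x = i·n + j = 7·15 + 8 = 113.
Check: 75^113 ≡ 108 (mod 199).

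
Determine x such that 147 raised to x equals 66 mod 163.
17

Baby-step giant-step with step n = ⌈√163⌉ = 13.
Baby steps 147^j mod 163 (j:value) for j=0..12: 0:1, 1:147, 2:93, 3:142, 4:10, 5:3, 6:115, 7:116, 8:100, 9:30, 10:9, 11:19, 12:22.
Giant-step multiplier: 147^(-13) ≡ 147^(162-13) = 147^149 ≡ 94 (mod 163).
Giant steps γ_i = 66·94^i mod 163: γ_0=66, γ_1=10 (in table at j=4).
x = i·n + j = 1·13 + 4 = 17.
Check: 147^17 ≡ 66 (mod 163).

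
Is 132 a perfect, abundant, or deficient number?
abundant

Proper divisors of 132: sum = 1 + 2 + 3 + 4 + 6 + 11 + 12 + 22 + 33 + 44 + 66 = 204
Since 204 > 132, 132 is abundant.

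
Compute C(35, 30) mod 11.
0

Using Lucas' theorem:
Write n=35 and k=30 in base 11:
n in base 11: [3, 2]
k in base 11: [2, 8]
C(35,30) mod 11 = ∏ C(n_i, k_i) mod 11
Digit binomials (mod 11): C(3,2) = 3; C(2,8) = 0 (k_i > n_i)
Product: 3 × 0 = 0 ≡ 0 (mod 11)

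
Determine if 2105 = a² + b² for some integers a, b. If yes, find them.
13² + 44² (a=13, b=44)

Factorization: 2105 = 5 × 421
By Fermat: n is sum of two squares iff every prime p ≡ 3 (mod 4) appears to even power.
All primes ≡ 3 (mod 4) appear to even power.
Search a = 0, 1, 2, … for 2105 - a² a perfect square: first hit at a = 13: 2105 - 169 = 1936 = 44².
2105 = 13² + 44² = 169 + 1936 ✓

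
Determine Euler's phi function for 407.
360

407 = 11 × 37
φ(n) = n × ∏(1 - 1/p) for each prime p dividing n
φ(407) = 407 × (1 - 1/11) × (1 - 1/37) = 360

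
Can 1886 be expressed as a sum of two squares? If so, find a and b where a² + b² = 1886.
Not possible

Factorization: 1886 = 2 × 23 × 41
By Fermat: n is sum of two squares iff every prime p ≡ 3 (mod 4) appears to even power.
Prime(s) ≡ 3 (mod 4) with odd exponent: [(23, 1)]
Therefore 1886 cannot be expressed as a² + b².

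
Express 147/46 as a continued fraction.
[3; 5, 9]

Euclidean algorithm steps:
147 = 3 × 46 + 9
46 = 5 × 9 + 1
9 = 9 × 1 + 0
Continued fraction: [3; 5, 9]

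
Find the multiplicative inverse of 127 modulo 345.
163

gcd(127, 345) = 1, so the inverse exists.
Extended Euclidean algorithm on (345, 127):
345 = 2 × 127 + 91  ⟹  91 = (1)·345 + (-2)·127
127 = 1 × 91 + 36  ⟹  36 = (-1)·345 + (3)·127
91 = 2 × 36 + 19  ⟹  19 = (3)·345 + (-8)·127
36 = 1 × 19 + 17  ⟹  17 = (-4)·345 + (11)·127
19 = 1 × 17 + 2  ⟹  2 = (7)·345 + (-19)·127
17 = 8 × 2 + 1  ⟹  1 = (-60)·345 + (163)·127
So (163)·127 ≡ 1 (mod 345), i.e. 127^(-1) ≡ 163 (mod 345).
Check: 127 × 163 = 20701 ≡ 1 (mod 345)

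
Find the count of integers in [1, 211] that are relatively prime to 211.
210

211 = 211
φ(n) = n × ∏(1 - 1/p) for each prime p dividing n
φ(211) = 211 × (1 - 1/211) = 210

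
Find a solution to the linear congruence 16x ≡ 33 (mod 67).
x ≡ 23 (mod 67)

gcd(16, 67) = 1, which divides 33, so solutions exist.
Find 16^(-1) mod 67 by the extended Euclidean algorithm:
67 = 4 × 16 + 3  ⟹  3 = (1)·67 + (-4)·16
16 = 5 × 3 + 1  ⟹  1 = (-5)·67 + (21)·16
So (21)·16 ≡ 1 (mod 67), i.e. 16^(-1) ≡ 21 (mod 67).
x ≡ 21 × 33 = 693 ≡ 23 (mod 67).
Check: 16 × 23 = 368 ≡ 33 (mod 67).
Unique solution: x ≡ 23 (mod 67)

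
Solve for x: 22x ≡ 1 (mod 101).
23

gcd(22, 101) = 1, so the inverse exists.
Extended Euclidean algorithm on (101, 22):
101 = 4 × 22 + 13  ⟹  13 = (1)·101 + (-4)·22
22 = 1 × 13 + 9  ⟹  9 = (-1)·101 + (5)·22
13 = 1 × 9 + 4  ⟹  4 = (2)·101 + (-9)·22
9 = 2 × 4 + 1  ⟹  1 = (-5)·101 + (23)·22
So (23)·22 ≡ 1 (mod 101), i.e. 22^(-1) ≡ 23 (mod 101).
Check: 22 × 23 = 506 ≡ 1 (mod 101)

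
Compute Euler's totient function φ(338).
156

338 = 2 × 13^2
φ(n) = n × ∏(1 - 1/p) for each prime p dividing n
φ(338) = 338 × (1 - 1/2) × (1 - 1/13) = 156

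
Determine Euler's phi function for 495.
240

495 = 3^2 × 5 × 11
φ(n) = n × ∏(1 - 1/p) for each prime p dividing n
φ(495) = 495 × (1 - 1/3) × (1 - 1/5) × (1 - 1/11) = 240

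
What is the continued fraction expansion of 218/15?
[14; 1, 1, 7]

Euclidean algorithm steps:
218 = 14 × 15 + 8
15 = 1 × 8 + 7
8 = 1 × 7 + 1
7 = 7 × 1 + 0
Continued fraction: [14; 1, 1, 7]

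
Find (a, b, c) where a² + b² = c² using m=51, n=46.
(485, 4692, 4717)

Euclid's formula: a = m² - n², b = 2mn, c = m² + n²
m = 51, n = 46
a = 51² - 46² = 2601 - 2116 = 485
b = 2 × 51 × 46 = 4692
c = 51² + 46² = 2601 + 2116 = 4717
Verification: 485² + 4692² = 235225 + 22014864 = 22250089 = 4717² ✓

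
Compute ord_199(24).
18

199 is prime, so ord(24) divides φ(199) = 198.
Divisors of 198: 1, 2, 3, 6, 9, 11, 18, 22, 33, 66, 99, 198.
Repeated squaring: 24^1 ≡ 24, 24^2 ≡ 178, 24^4 ≡ 43, 24^8 ≡ 58, 24^16 ≡ 180, 24^32 ≡ 162, 24^64 ≡ 175, 24^128 ≡ 178 (mod 199).
Test 24^d mod 199 for each divisor d in increasing order:
24^1 ≡ 24
24^2 ≡ 178
24^3 = 24^2·24^1 ≡ 93
24^6 = 24^4·24^2 ≡ 92
24^9 = 24^8·24^1 ≡ 198
24^11 = 24^8·24^2·24^1 ≡ 21
24^18 = 24^16·24^2 ≡ 1  ← first divisor giving 1
The order is 18.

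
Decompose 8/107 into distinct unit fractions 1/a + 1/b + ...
1/14 + 1/300 + 1/224700

Greedy algorithm:
8/107: ceiling(107/8) = 14, use 1/14
5/1498: ceiling(1498/5) = 300, use 1/300
1/224700: ceiling(224700/1) = 224700, use 1/224700
Result: 8/107 = 1/14 + 1/300 + 1/224700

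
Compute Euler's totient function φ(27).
18

27 = 3^3
φ(n) = n × ∏(1 - 1/p) for each prime p dividing n
φ(27) = 27 × (1 - 1/3) = 18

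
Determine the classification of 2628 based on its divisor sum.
abundant

Proper divisors of 2628: sum = 1 + 2 + 3 + 4 + 6 + 9 + 12 + 18 + ... + 438 + 657 + 876 + 1314 (17 divisors) = 4106
Since 4106 > 2628, 2628 is abundant.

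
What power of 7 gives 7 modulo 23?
1

Baby-step giant-step with step n = ⌈√23⌉ = 5.
Baby steps 7^j mod 23 (j:value) for j=0..4: 0:1, 1:7, 2:3, 3:21, 4:9.
h = 7 is already in the table at j=1, so x = 1.
Check: 7^1 ≡ 7 (mod 23).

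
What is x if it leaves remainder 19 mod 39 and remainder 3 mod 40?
643

Using Chinese Remainder Theorem:
M = 39 × 40 = 1560
M1 = 40, M2 = 39
y1 = 40^(-1) mod 39 = 1
y2 = 39^(-1) mod 40 = 39
x = (19×40×1 + 3×39×39) mod 1560 = 643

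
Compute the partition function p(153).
54770336324

p(n) counts ways to write n as a sum of positive integers (order ignored).
Euler's pentagonal recurrence: p(k) = p(k-1) + p(k-2) - p(k-5) - p(k-7) + p(k-12) + p(k-15) - ... (offsets j(3j∓1)/2, signs ++--, p(0)=1, p(<0)=0).
DP table for k = 0..152: p(0)=1, p(1)=1, p(2)=2, p(3)=3, p(4)=5, p(5)=7, p(6)=11, p(7)=15, p(8)=22, p(9)=30, p(10)=42, p(11)=56, p(12)=77, p(13)=101, p(14)=135, p(15)=176, p(16)=231, p(17)=297, p(18)=385, p(19)=490, p(20)=627, p(21)=792, p(22)=1002, p(23)=1255, p(24)=1575, p(25)=1958, p(26)=2436, p(27)=3010, p(28)=3718, p(29)=4565, p(30)=5604, p(31)=6842, p(32)=8349, p(33)=10143, p(34)=12310, p(35)=14883, p(36)=17977, p(37)=21637, p(38)=26015, p(39)=31185, p(40)=37338, p(41)=44583, p(42)=53174, p(43)=63261, p(44)=75175, p(45)=89134, p(46)=105558, p(47)=124754, p(48)=147273, p(49)=173525, p(50)=204226, p(51)=239943, p(52)=281589, p(53)=329931, p(54)=386155, p(55)=451276, p(56)=526823, p(57)=614154, p(58)=715220, p(59)=831820, p(60)=966467, p(61)=1121505, p(62)=1300156, p(63)=1505499, p(64)=1741630, p(65)=2012558, p(66)=2323520, p(67)=2679689, p(68)=3087735, p(69)=3554345, p(70)=4087968, p(71)=4697205, p(72)=5392783, p(73)=6185689, p(74)=7089500, p(75)=8118264, p(76)=9289091, p(77)=10619863, p(78)=12132164, p(79)=13848650, p(80)=15796476, p(81)=18004327, p(82)=20506255, p(83)=23338469, p(84)=26543660, p(85)=30167357, p(86)=34262962, p(87)=38887673, p(88)=44108109, p(89)=49995925, p(90)=56634173, p(91)=64112359, p(92)=72533807, p(93)=82010177, p(94)=92669720, p(95)=104651419, p(96)=118114304, p(97)=133230930, p(98)=150198136, p(99)=169229875, p(100)=190569292, p(101)=214481126, p(102)=241265379, p(103)=271248950, p(104)=304801365, p(105)=342325709, p(106)=384276336, p(107)=431149389, p(108)=483502844, p(109)=541946240, p(110)=607163746, p(111)=679903203, p(112)=761002156, p(113)=851376628, p(114)=952050665, p(115)=1064144451, p(116)=1188908248, p(117)=1327710076, p(118)=1482074143, p(119)=1653668665, p(120)=1844349560, p(121)=2056148051, p(122)=2291320912, p(123)=2552338241, p(124)=2841940500, p(125)=3163127352, p(126)=3519222692, p(127)=3913864295, p(128)=4351078600, p(129)=4835271870, p(130)=5371315400, p(131)=5964539504, p(132)=6620830889, p(133)=7346629512, p(134)=8149040695, p(135)=9035836076, p(136)=10015581680, p(137)=11097645016, p(138)=12292341831, p(139)=13610949895, p(140)=15065878135, p(141)=16670689208, p(142)=18440293320, p(143)=20390982757, p(144)=22540654445, p(145)=24908858009, p(146)=27517052599, p(147)=30388671978, p(148)=33549419497, p(149)=37027355200, p(150)=40853235313, p(151)=45060624582, p(152)=49686288421.
Final step: p(153) = p(152) + p(151) - p(148) - p(146) + p(141) + p(138) - p(131) - p(127) + p(118) + p(113) - p(102) - p(96) + p(83) + p(76) - p(61) - p(53) + p(36) + p(27) - p(8)
= 49686288421 + 45060624582 - 33549419497 - 27517052599 + 16670689208 + 12292341831 - 5964539504 - 3913864295 + 1482074143 + 851376628 - 241265379 - 118114304 + 23338469 + 9289091 - 1121505 - 329931 + 17977 + 3010 - 22
= 54770336324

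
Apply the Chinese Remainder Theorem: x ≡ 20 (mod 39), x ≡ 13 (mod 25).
488

Using Chinese Remainder Theorem:
M = 39 × 25 = 975
M1 = 25, M2 = 39
y1 = 25^(-1) mod 39 = 25
y2 = 39^(-1) mod 25 = 9
x = (20×25×25 + 13×39×9) mod 975 = 488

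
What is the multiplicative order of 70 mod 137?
136

137 is prime, so ord(70) divides φ(137) = 136.
Divisors of 136: 1, 2, 4, 8, 17, 34, 68, 136.
Repeated squaring: 70^1 ≡ 70, 70^2 ≡ 105, 70^4 ≡ 65, 70^8 ≡ 115, 70^16 ≡ 73, 70^32 ≡ 123, 70^64 ≡ 59, 70^128 ≡ 56 (mod 137).
Test 70^d mod 137 for each divisor d in increasing order:
70^1 ≡ 70
70^2 ≡ 105
70^4 ≡ 65
70^8 ≡ 115
70^17 = 70^16·70^1 ≡ 41
70^34 = 70^32·70^2 ≡ 37
70^68 = 70^64·70^4 ≡ 136
70^136 = 70^128·70^8 ≡ 1  ← first divisor giving 1
The order is 136.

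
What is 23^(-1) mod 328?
271

gcd(23, 328) = 1, so the inverse exists.
Extended Euclidean algorithm on (328, 23):
328 = 14 × 23 + 6  ⟹  6 = (1)·328 + (-14)·23
23 = 3 × 6 + 5  ⟹  5 = (-3)·328 + (43)·23
6 = 1 × 5 + 1  ⟹  1 = (4)·328 + (-57)·23
So (-57)·23 ≡ 1 (mod 328), i.e. 23^(-1) ≡ -57 ≡ 271 (mod 328).
Check: 23 × 271 = 6233 ≡ 1 (mod 328)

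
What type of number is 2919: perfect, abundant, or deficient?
deficient

Proper divisors of 2919: sum = 1 + 3 + 7 + 21 + 139 + 417 + 973 = 1561
Since 1561 < 2919, 2919 is deficient.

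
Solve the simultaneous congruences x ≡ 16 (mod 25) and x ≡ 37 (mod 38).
341

Using Chinese Remainder Theorem:
M = 25 × 38 = 950
M1 = 38, M2 = 25
y1 = 38^(-1) mod 25 = 2
y2 = 25^(-1) mod 38 = 35
x = (16×38×2 + 37×25×35) mod 950 = 341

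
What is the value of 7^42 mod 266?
77

Repeated squaring. Binary of 42 = 101010.
7^1 ≡ 7 (mod 266); 7^2 ≡ 49 (mod 266); 7^4 ≡ 7 (mod 266); 7^8 ≡ 49 (mod 266); 7^16 ≡ 7 (mod 266); 7^32 ≡ 49 (mod 266)
7^42 = 7^2 × 7^8 × 7^32 ≡ 77 (mod 266)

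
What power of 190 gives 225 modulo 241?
80

Baby-step giant-step with step n = ⌈√241⌉ = 16.
Baby steps 190^j mod 241 (j:value) for j=0..15: 0:1, 1:190, 2:191, 3:140, 4:90, 5:230, 6:79, 7:68, 8:147, 9:215, 10:121, 11:95, 12:216, 13:70, 14:45, 15:115.
Giant-step multiplier: 190^(-16) ≡ 190^(240-16) = 190^224 ≡ 119 (mod 241).
Giant steps γ_i = 225·119^i mod 241: γ_0=225, γ_1=24, γ_2=205, γ_3=54, γ_4=160, γ_5=1 (in table at j=0).
x = i·n + j = 5·16 + 0 = 80.
Check: 190^80 ≡ 225 (mod 241).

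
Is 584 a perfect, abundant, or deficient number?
deficient

Proper divisors of 584: sum = 1 + 2 + 4 + 8 + 73 + 146 + 292 = 526
Since 526 < 584, 584 is deficient.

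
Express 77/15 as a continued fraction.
[5; 7, 2]

Euclidean algorithm steps:
77 = 5 × 15 + 2
15 = 7 × 2 + 1
2 = 2 × 1 + 0
Continued fraction: [5; 7, 2]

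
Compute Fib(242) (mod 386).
155

Matrix identity: Q^n = [[F_(n+1), F_n], [F_n, F_(n-1)]] with Q = [[1,1],[1,0]].
n = 242 = 11110010₂. Square-and-multiply, entries mod 386:
Q^1 = [[1,1],[1,0]]
Q^3 = (Q^1)²·Q = [[3,2],[2,1]]
Q^7 = (Q^3)²·Q = [[21,13],[13,8]]
Q^15 = (Q^7)²·Q = [[215,224],[224,377]]
Q^30 = (Q^15)² = [[287,210],[210,77]]
Q^60 = (Q^30)² = [[247,12],[12,235]]
Q^121 = (Q^60)²·Q = [[159,165],[165,380]]
Q^242 = (Q^121)² = [[10,155],[155,241]]
F_242 mod 386 = Q^242[0][1] = 155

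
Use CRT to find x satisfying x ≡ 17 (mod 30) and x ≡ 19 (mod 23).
617

Using Chinese Remainder Theorem:
M = 30 × 23 = 690
M1 = 23, M2 = 30
y1 = 23^(-1) mod 30 = 17
y2 = 30^(-1) mod 23 = 10
x = (17×23×17 + 19×30×10) mod 690 = 617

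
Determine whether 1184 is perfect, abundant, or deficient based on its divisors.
abundant

Proper divisors of 1184: sum = 1 + 2 + 4 + 8 + 16 + 32 + 37 + 74 + 148 + 296 + 592 = 1210
Since 1210 > 1184, 1184 is abundant.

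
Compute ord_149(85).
37

149 is prime, so ord(85) divides φ(149) = 148.
Divisors of 148: 1, 2, 4, 37, 74, 148.
Repeated squaring: 85^1 ≡ 85, 85^2 ≡ 73, 85^4 ≡ 114, 85^8 ≡ 33, 85^16 ≡ 46, 85^32 ≡ 30, 85^64 ≡ 6, 85^128 ≡ 36 (mod 149).
Test 85^d mod 149 for each divisor d in increasing order:
85^1 ≡ 85
85^2 ≡ 73
85^4 ≡ 114
85^37 = 85^32·85^4·85^1 ≡ 1  ← first divisor giving 1
The order is 37.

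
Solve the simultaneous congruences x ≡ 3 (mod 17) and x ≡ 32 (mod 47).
173

Using Chinese Remainder Theorem:
M = 17 × 47 = 799
M1 = 47, M2 = 17
y1 = 47^(-1) mod 17 = 4
y2 = 17^(-1) mod 47 = 36
x = (3×47×4 + 32×17×36) mod 799 = 173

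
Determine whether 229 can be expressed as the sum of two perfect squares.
2² + 15² (a=2, b=15)

Factorization: 229 = 229
By Fermat: n is sum of two squares iff every prime p ≡ 3 (mod 4) appears to even power.
All primes ≡ 3 (mod 4) appear to even power.
Search a = 0, 1, 2, … for 229 - a² a perfect square: first hit at a = 2: 229 - 4 = 225 = 15².
229 = 2² + 15² = 4 + 225 ✓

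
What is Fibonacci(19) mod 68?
33

Matrix identity: Q^n = [[F_(n+1), F_n], [F_n, F_(n-1)]] with Q = [[1,1],[1,0]].
n = 19 = 10011₂. Square-and-multiply, entries mod 68:
Q^1 = [[1,1],[1,0]]
Q^2 = (Q^1)² = [[2,1],[1,1]]
Q^4 = (Q^2)² = [[5,3],[3,2]]
Q^9 = (Q^4)²·Q = [[55,34],[34,21]]
Q^19 = (Q^9)²·Q = [[33,33],[33,0]]
F_19 mod 68 = Q^19[0][1] = 33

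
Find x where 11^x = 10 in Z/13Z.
10

Baby-step giant-step with step n = ⌈√13⌉ = 4.
Baby steps 11^j mod 13 (j:value) for j=0..3: 0:1, 1:11, 2:4, 3:5.
Giant-step multiplier: 11^(-4) ≡ 11^(12-4) = 11^8 ≡ 9 (mod 13).
Giant steps γ_i = 10·9^i mod 13: γ_0=10, γ_1=12, γ_2=4 (in table at j=2).
x = i·n + j = 2·4 + 2 = 10.
Check: 11^10 ≡ 10 (mod 13).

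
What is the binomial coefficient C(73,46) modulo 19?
2

Using Lucas' theorem:
Write n=73 and k=46 in base 19:
n in base 19: [3, 16]
k in base 19: [2, 8]
C(73,46) mod 19 = ∏ C(n_i, k_i) mod 19
Digit binomials (mod 19): C(3,2) = 3; C(16,8) = 12870 ≡ 7
Product: 3 × 7 = 21 ≡ 2 (mod 19)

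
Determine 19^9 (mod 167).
58

Repeated squaring. Binary of 9 = 1001.
19^1 ≡ 19 (mod 167); 19^2 ≡ 27 (mod 167); 19^4 ≡ 61 (mod 167); 19^8 ≡ 47 (mod 167)
19^9 = 19^1 × 19^8 ≡ 58 (mod 167)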